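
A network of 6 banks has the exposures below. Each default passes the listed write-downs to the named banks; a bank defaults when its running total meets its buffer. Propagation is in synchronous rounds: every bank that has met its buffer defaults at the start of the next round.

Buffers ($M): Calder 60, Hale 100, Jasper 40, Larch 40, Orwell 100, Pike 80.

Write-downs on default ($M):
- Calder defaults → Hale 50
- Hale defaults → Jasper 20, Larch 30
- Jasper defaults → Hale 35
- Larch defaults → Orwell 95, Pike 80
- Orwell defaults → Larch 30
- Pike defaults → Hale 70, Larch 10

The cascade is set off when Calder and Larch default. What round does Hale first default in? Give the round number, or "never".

3

Round 1 — Calder, Larch default (initial).
  Hale: +50 → 50 < 100
  Orwell: +95 → 95 < 100
  Pike: +80 → 80 ≥ 80
Round 2 — Pike defaults.
  Hale: +70 → 120 ≥ 100
Round 3 — Hale defaults.
  Jasper: +20 → 20 < 40
No further defaults.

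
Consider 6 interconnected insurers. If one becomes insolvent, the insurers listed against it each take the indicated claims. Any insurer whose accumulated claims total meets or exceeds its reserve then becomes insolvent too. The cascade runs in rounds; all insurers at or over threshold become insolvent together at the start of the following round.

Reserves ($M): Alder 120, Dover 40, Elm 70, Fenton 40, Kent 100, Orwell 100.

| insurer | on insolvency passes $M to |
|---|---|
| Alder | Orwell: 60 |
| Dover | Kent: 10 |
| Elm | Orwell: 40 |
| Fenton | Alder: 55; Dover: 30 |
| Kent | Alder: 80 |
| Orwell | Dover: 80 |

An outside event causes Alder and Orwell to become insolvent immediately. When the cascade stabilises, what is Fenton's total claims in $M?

Round 1 — Alder, Orwell become insolvent (initial).
  Dover: +80 → 80 ≥ 40
Round 2 — Dover becomes insolvent.
  Kent: +10 → 10 < 100
No further insolvencies.

0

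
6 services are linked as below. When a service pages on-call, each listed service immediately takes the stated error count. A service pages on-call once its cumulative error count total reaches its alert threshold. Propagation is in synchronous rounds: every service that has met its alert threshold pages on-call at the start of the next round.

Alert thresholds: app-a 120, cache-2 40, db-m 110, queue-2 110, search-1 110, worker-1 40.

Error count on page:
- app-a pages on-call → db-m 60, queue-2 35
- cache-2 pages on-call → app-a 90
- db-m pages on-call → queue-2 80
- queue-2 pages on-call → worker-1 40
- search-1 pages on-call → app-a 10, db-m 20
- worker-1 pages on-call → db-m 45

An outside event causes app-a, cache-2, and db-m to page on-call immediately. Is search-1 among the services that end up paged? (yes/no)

no

Round 1 — app-a, cache-2, db-m page on-call (initial).
  queue-2: +35+80 → 115 ≥ 110
Round 2 — queue-2 pages on-call.
  worker-1: +40 → 40 ≥ 40
Round 3 — worker-1 pages on-call.
No further pages.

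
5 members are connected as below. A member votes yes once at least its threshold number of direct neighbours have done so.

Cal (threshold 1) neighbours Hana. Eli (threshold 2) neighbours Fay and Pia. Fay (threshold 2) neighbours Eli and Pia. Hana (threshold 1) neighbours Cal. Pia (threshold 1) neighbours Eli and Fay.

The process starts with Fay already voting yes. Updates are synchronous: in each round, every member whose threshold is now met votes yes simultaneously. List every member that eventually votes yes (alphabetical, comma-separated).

Round 1 — Fay votes yes (initial).
Round 2 — checking thresholds:
  Eli: 1 of 2 neighbours < 2, holds.
  Pia: 1 of 2 neighbours ≥ 1, votes yes.
Round 3 — checking thresholds:
  Eli: 2 of 2 neighbours ≥ 2, votes yes.
Round 4 — no new yes votes; cascade stops.

Eli, Fay, Pia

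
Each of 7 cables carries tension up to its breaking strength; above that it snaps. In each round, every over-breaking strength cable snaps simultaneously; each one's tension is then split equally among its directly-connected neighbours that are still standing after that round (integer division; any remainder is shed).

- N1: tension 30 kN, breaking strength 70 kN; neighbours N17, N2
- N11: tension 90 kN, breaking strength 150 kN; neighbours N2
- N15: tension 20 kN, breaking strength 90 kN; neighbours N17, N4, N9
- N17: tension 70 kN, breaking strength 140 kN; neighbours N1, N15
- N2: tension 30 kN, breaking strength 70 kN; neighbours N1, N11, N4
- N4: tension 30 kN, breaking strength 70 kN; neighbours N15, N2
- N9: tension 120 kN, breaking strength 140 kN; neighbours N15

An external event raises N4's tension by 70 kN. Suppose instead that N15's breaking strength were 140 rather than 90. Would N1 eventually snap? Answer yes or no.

no

With N15's breaking strength at 140:
Round 1 — N4 at 100 > 70. N4 snaps.
  N4 sheds 100 kN to N15, N2: 50 each.
    N15: 20+50 = 70 ≤ 140
    N2: 30+50 = 80 > 70
Round 2 — N2 snaps.
  N2 sheds 80 kN to N1, N11: 40 each.
    N1: 30+40 = 70 ≤ 70
    N11: 90+40 = 130 ≤ 150
No further breaks.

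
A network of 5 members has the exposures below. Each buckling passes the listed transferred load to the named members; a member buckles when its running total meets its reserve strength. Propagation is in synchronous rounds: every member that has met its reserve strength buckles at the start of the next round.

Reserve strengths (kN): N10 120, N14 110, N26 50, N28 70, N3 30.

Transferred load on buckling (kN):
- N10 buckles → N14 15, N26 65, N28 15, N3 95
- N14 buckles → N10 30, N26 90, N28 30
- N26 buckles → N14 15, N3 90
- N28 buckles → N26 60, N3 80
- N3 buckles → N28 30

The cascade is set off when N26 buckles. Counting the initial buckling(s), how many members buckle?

2

Round 1 — N26 buckles (initial).
  N14: +15 → 15 < 110
  N3: +90 → 90 ≥ 30
Round 2 — N3 buckles.
  N28: +30 → 30 < 70
No further bucklings.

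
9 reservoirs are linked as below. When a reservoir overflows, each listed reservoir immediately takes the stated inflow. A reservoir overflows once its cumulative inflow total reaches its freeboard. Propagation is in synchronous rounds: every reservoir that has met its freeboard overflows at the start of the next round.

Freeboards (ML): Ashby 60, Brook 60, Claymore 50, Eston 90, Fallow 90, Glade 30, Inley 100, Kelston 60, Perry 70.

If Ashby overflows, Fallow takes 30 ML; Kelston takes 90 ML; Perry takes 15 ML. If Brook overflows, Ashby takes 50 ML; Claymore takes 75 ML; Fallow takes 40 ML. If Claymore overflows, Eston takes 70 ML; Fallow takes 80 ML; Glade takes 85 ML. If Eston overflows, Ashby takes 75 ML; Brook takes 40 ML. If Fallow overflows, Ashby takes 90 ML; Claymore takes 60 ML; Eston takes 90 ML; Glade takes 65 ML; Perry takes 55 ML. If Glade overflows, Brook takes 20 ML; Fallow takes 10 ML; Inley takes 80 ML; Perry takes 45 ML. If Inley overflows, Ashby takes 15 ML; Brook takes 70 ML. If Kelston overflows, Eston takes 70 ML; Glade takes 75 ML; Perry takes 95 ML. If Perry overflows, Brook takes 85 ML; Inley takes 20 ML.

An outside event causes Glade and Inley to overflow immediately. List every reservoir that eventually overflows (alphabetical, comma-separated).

Round 1 — Glade, Inley overflow (initial).
  Ashby: +15 → 15 < 60
  Brook: +20+70 → 90 ≥ 60
  Fallow: +10 → 10 < 90
  Perry: +45 → 45 < 70
Round 2 — Brook overflows.
  Ashby: +50 → 65 ≥ 60
  Claymore: +75 → 75 ≥ 50
  Fallow: +40 → 50 < 90
Round 3 — Ashby, Claymore overflow.
  Eston: +70 → 70 < 90
  Fallow: +30+80 → 160 ≥ 90
  Kelston: +90 → 90 ≥ 60
  Perry: +15 → 60 < 70
Round 4 — Fallow, Kelston overflow.
  Eston: +90+70 → 230 ≥ 90
  Perry: +55+95 → 210 ≥ 70
Round 5 — Eston, Perry overflow.
No further overflows.

Ashby, Brook, Claymore, Eston, Fallow, Glade, Inley, Kelston, Perry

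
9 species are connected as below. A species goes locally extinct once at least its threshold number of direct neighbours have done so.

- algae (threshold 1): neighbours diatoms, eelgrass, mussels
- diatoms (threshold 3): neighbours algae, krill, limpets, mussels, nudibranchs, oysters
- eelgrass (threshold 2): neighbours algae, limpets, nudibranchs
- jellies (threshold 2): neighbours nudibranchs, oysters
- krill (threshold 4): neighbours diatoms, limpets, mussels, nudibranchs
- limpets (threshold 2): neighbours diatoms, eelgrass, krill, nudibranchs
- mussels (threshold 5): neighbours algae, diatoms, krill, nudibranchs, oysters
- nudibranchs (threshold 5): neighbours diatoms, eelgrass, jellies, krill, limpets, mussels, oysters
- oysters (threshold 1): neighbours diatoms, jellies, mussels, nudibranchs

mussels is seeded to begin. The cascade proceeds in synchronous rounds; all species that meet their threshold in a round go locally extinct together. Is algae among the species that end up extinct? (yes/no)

yes

Round 1 — mussels goes locally extinct (initial).
Round 2 — checking thresholds:
  algae: 1 of 3 neighbours ≥ 1, goes locally extinct.
  diatoms: 1 of 6 neighbours < 3, holds.
  krill: 1 of 4 neighbours < 4, holds.
  nudibranchs: 1 of 7 neighbours < 5, holds.
  oysters: 1 of 4 neighbours ≥ 1, goes locally extinct.
Round 3 — checking thresholds:
  diatoms: 3 of 6 neighbours ≥ 3, goes locally extinct.
  eelgrass: 1 of 3 neighbours < 2, holds.
  jellies: 1 of 2 neighbours < 2, holds.
  krill: 1 of 4 neighbours < 4, holds.
  nudibranchs: 2 of 7 neighbours < 5, holds.
Round 4 — no new extinctions; cascade stops.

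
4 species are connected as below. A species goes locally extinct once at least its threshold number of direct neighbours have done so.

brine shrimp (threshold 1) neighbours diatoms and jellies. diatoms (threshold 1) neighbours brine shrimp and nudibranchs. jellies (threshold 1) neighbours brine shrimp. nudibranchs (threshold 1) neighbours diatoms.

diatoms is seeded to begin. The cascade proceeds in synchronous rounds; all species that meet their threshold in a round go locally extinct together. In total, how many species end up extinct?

4

Round 1 — diatoms goes locally extinct (initial).
Round 2 — checking thresholds:
  brine shrimp: 1 of 2 neighbours ≥ 1, goes locally extinct.
  nudibranchs: 1 of 1 neighbours ≥ 1, goes locally extinct.
Round 3 — checking thresholds:
  jellies: 1 of 1 neighbours ≥ 1, goes locally extinct.
Round 4 — no new extinctions; cascade stops.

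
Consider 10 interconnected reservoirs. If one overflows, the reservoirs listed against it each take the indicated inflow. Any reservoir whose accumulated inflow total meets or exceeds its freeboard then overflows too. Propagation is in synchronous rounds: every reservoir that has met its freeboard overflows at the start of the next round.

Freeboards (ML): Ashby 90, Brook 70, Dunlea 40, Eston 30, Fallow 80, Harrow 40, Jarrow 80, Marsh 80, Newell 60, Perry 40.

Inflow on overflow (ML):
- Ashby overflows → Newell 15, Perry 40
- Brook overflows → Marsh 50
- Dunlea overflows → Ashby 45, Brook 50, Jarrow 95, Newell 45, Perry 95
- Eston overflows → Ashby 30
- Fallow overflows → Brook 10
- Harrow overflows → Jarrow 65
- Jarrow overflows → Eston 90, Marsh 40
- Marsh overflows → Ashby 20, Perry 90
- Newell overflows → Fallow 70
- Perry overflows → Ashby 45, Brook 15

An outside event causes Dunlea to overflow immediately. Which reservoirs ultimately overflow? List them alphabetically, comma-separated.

Ashby, Dunlea, Eston, Jarrow, Newell, Perry

Round 1 — Dunlea overflows (initial).
  Ashby: +45 → 45 < 90
  Brook: +50 → 50 < 70
  Jarrow: +95 → 95 ≥ 80
  Newell: +45 → 45 < 60
  Perry: +95 → 95 ≥ 40
Round 2 — Jarrow, Perry overflow.
  Ashby: +45 → 90 ≥ 90
  Brook: +15 → 65 < 70
  Eston: +90 → 90 ≥ 30
  Marsh: +40 → 40 < 80
Round 3 — Ashby, Eston overflow.
  Newell: +15 → 60 ≥ 60
Round 4 — Newell overflows.
  Fallow: +70 → 70 < 80
No further overflows.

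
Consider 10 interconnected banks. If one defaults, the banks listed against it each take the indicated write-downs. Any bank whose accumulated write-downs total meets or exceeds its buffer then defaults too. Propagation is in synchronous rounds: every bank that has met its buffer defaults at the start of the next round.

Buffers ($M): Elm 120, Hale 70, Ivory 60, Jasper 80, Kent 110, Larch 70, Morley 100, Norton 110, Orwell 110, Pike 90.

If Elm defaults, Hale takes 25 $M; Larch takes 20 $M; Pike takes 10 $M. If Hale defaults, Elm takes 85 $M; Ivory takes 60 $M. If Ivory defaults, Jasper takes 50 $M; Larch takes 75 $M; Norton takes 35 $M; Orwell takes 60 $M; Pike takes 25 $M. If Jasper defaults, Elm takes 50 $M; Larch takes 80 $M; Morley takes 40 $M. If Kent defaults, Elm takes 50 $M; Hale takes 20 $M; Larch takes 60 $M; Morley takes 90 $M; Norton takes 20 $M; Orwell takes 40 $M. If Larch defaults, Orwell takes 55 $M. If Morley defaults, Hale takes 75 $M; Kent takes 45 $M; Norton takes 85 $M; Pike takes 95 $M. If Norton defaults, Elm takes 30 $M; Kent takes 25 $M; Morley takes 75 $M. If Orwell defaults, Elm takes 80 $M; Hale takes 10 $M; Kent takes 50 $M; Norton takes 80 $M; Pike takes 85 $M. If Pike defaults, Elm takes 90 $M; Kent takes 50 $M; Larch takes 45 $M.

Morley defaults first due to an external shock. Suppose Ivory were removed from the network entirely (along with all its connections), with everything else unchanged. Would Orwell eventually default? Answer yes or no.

no

With Ivory removed:
Round 1 — Morley defaults (initial).
  Hale: +75 → 75 ≥ 70
  Kent: +45 → 45 < 110
  Norton: +85 → 85 < 110
  Pike: +95 → 95 ≥ 90
Round 2 — Hale, Pike default.
  Elm: +85+90 → 175 ≥ 120
  Kent: +50 → 95 < 110
  Larch: +45 → 45 < 70
Round 3 — Elm defaults.
  Larch: +20 → 65 < 70
No further defaults.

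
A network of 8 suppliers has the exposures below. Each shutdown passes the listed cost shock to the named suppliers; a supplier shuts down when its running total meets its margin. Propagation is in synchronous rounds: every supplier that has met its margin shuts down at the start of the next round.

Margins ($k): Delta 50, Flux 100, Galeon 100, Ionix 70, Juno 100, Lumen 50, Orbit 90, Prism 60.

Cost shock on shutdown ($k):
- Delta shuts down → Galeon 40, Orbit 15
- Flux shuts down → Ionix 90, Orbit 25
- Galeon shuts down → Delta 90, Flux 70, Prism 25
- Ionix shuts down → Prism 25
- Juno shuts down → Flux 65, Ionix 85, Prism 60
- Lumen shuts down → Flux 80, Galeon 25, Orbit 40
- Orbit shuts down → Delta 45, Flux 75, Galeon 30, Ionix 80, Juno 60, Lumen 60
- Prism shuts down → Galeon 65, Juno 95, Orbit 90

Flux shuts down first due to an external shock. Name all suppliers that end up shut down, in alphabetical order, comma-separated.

Flux, Ionix

Round 1 — Flux shuts down (initial).
  Ionix: +90 → 90 ≥ 70
  Orbit: +25 → 25 < 90
Round 2 — Ionix shuts down.
  Prism: +25 → 25 < 60
No further shutdowns.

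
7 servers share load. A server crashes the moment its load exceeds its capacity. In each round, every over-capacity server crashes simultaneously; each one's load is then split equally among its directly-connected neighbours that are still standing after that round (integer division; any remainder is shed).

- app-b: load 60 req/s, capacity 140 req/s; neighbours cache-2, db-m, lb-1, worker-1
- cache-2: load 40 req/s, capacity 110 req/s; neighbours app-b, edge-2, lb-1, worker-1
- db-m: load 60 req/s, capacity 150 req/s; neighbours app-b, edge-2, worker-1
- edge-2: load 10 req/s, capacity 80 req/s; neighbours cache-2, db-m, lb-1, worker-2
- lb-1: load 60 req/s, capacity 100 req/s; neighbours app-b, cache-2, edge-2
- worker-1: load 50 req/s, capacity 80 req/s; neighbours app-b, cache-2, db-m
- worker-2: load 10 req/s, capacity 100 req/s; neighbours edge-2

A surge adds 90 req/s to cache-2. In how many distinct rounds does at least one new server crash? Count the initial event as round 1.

Round 1 — cache-2 at 130 > 110. cache-2 crashes.
  cache-2 sheds 130 req/s to app-b, edge-2, lb-1, worker-1: 32 each (2 lost).
    app-b: 60+32 = 92 ≤ 140
    edge-2: 10+32 = 42 ≤ 80
    lb-1: 60+32 = 92 ≤ 100
    worker-1: 50+32 = 82 > 80
Round 2 — worker-1 crashes.
  worker-1 sheds 82 req/s to app-b, db-m: 41 each.
    app-b: 92+41 = 133 ≤ 140
    db-m: 60+41 = 101 ≤ 150
No further crashes.

2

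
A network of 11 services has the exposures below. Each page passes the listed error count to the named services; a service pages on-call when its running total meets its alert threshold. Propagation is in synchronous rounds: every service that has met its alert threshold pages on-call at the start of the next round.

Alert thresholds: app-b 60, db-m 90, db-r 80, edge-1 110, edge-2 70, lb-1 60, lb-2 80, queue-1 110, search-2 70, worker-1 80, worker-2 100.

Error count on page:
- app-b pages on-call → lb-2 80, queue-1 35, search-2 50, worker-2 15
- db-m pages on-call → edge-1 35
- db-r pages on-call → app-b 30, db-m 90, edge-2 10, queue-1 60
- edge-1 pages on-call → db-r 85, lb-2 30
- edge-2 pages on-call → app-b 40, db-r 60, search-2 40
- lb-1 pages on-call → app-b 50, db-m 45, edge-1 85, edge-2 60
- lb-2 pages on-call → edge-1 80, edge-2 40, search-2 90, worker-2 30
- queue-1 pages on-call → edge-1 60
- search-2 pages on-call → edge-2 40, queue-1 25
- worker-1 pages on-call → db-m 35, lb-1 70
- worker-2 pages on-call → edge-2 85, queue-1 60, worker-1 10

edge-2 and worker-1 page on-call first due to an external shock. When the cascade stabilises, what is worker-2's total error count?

45

Round 1 — edge-2, worker-1 page on-call (initial).
  app-b: +40 → 40 < 60
  db-m: +35 → 35 < 90
  db-r: +60 → 60 < 80
  lb-1: +70 → 70 ≥ 60
  search-2: +40 → 40 < 70
Round 2 — lb-1 pages on-call.
  app-b: +50 → 90 ≥ 60
  db-m: +45 → 80 < 90
  edge-1: +85 → 85 < 110
Round 3 — app-b pages on-call.
  lb-2: +80 → 80 ≥ 80
  queue-1: +35 → 35 < 110
  search-2: +50 → 90 ≥ 70
  worker-2: +15 → 15 < 100
Round 4 — lb-2, search-2 page on-call.
  edge-1: +80 → 165 ≥ 110
  queue-1: +25 → 60 < 110
  worker-2: +30 → 45 < 100
Round 5 — edge-1 pages on-call.
  db-r: +85 → 145 ≥ 80
Round 6 — db-r pages on-call.
  db-m: +90 → 170 ≥ 90
  queue-1: +60 → 120 ≥ 110
Round 7 — db-m, queue-1 page on-call.
No further pages.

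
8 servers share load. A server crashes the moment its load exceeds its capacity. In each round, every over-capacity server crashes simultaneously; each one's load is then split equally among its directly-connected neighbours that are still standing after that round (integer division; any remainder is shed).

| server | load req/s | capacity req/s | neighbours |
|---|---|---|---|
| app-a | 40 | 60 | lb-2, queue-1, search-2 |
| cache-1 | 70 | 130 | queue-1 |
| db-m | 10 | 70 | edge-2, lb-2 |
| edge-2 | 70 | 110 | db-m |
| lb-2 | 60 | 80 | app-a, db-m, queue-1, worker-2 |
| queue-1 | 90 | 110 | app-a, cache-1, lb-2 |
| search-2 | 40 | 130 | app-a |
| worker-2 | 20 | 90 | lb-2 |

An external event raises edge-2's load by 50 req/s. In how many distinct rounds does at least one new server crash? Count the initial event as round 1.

Round 1 — edge-2 at 120 > 110. edge-2 crashes.
  edge-2 sheds 120 req/s to db-m: 120 each.
    db-m: 10+120 = 130 > 70
Round 2 — db-m crashes.
  db-m sheds 130 req/s to lb-2: 130 each.
    lb-2: 60+130 = 190 > 80
Round 3 — lb-2 crashes.
  lb-2 sheds 190 req/s to app-a, queue-1, worker-2: 63 each (1 lost).
    app-a: 40+63 = 103 > 60
    queue-1: 90+63 = 153 > 110
    worker-2: 20+63 = 83 ≤ 90
Round 4 — app-a, queue-1 crash.
  app-a sheds 103 req/s to search-2: 103 each.
    search-2: 40+103 = 143 > 130
  queue-1 sheds 153 req/s to cache-1: 153 each.
    cache-1: 70+153 = 223 > 130
Round 5 — cache-1, search-2 crash.
  cache-1 sheds 223 req/s: no online neighbours, lost.
  search-2 sheds 143 req/s: no online neighbours, lost.
No further crashes.

5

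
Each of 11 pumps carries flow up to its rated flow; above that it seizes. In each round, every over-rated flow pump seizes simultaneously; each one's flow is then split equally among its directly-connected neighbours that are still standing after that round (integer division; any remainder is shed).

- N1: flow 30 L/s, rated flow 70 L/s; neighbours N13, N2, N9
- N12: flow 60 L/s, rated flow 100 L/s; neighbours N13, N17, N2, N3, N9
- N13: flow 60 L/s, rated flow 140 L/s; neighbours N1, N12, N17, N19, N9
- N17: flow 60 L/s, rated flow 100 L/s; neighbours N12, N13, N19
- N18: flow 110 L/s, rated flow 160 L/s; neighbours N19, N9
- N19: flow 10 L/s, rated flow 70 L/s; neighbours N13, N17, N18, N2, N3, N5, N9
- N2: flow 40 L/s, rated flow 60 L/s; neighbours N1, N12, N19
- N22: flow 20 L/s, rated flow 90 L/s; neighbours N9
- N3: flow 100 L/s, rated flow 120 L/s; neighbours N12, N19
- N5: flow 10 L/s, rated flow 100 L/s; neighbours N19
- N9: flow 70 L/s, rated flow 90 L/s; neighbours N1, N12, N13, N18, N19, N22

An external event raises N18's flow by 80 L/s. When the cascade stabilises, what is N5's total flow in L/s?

Round 1 — N18 at 190 > 160. N18 seizes.
  N18 sheds 190 L/s to N19, N9: 95 each.
    N19: 10+95 = 105 > 70
    N9: 70+95 = 165 > 90
Round 2 — N19, N9 seize.
  N19 sheds 105 L/s to N13, N17, N2, N3, N5: 21 each.
    N13: 60+21 = 81 ≤ 140
    N17: 60+21 = 81 ≤ 100
    N2: 40+21 = 61 > 60
    N3: 100+21 = 121 > 120
    N5: 10+21 = 31 ≤ 100
  N9 sheds 165 L/s to N1, N12, N13, N22: 41 each (1 lost).
    N1: 30+41 = 71 > 70
    N12: 60+41 = 101 > 100
    N13: 81+41 = 122 ≤ 140
    N22: 20+41 = 61 ≤ 90
Round 3 — N1, N12, N2, N3 seize.
  N1 sheds 71 L/s to N13: 71 each.
    N13: 122+71 = 193 > 140
  N12 sheds 101 L/s to N13, N17: 50 each (1 lost).
    N13: 193+50 = 243 > 140
    N17: 81+50 = 131 > 100
  N2 sheds 61 L/s: no online neighbours, lost.
  N3 sheds 121 L/s: no online neighbours, lost.
Round 4 — N13, N17 seize.
  N13 sheds 243 L/s: no online neighbours, lost.
  N17 sheds 131 L/s: no online neighbours, lost.
No further seizures.

31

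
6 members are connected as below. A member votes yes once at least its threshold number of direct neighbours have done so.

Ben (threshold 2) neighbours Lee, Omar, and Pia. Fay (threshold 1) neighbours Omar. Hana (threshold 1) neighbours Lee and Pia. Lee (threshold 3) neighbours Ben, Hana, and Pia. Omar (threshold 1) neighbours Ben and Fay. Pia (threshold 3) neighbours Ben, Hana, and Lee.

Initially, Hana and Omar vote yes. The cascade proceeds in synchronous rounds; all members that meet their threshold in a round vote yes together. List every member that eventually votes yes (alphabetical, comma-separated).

Fay, Hana, Omar

Round 1 — Hana, Omar vote yes (initial).
Round 2 — checking thresholds:
  Ben: 1 of 3 neighbours < 2, holds.
  Fay: 1 of 1 neighbours ≥ 1, votes yes.
  Lee: 1 of 3 neighbours < 3, holds.
  Pia: 1 of 3 neighbours < 3, holds.
Round 3 — no new yes votes; cascade stops.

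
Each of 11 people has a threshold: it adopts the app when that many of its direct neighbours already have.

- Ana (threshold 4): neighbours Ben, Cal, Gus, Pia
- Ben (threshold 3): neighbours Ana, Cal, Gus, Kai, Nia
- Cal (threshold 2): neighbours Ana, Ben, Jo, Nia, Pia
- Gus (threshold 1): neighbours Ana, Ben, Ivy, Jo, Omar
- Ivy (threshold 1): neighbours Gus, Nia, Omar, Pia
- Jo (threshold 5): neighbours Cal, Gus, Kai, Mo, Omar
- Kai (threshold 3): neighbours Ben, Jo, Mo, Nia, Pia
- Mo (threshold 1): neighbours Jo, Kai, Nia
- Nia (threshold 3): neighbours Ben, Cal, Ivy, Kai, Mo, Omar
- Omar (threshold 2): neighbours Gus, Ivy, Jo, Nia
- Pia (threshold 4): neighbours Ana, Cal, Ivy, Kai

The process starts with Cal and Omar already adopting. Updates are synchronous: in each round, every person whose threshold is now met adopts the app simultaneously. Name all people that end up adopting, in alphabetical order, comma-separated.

Ben, Cal, Gus, Ivy, Jo, Kai, Mo, Nia, Omar

Round 1 — Cal, Omar adopt the app (initial).
Round 2 — checking thresholds:
  Ana: 1 of 4 neighbours < 4, below threshold.
  Ben: 1 of 5 neighbours < 3, below threshold.
  Gus: 1 of 5 neighbours ≥ 1, adopts the app.
  Ivy: 1 of 4 neighbours ≥ 1, adopts the app.
  Jo: 2 of 5 neighbours < 5, below threshold.
  Nia: 2 of 6 neighbours < 3, below threshold.
  Pia: 1 of 4 neighbours < 4, below threshold.
Round 3 — checking thresholds:
  Ana: 2 of 4 neighbours < 4, below threshold.
  Ben: 2 of 5 neighbours < 3, below threshold.
  Jo: 3 of 5 neighbours < 5, below threshold.
  Nia: 3 of 6 neighbours ≥ 3, adopts the app.
  Pia: 2 of 4 neighbours < 4, below threshold.
Round 4 — checking thresholds:
  Ana: 2 of 4 neighbours < 4, below threshold.
  Ben: 3 of 5 neighbours ≥ 3, adopts the app.
  Jo: 3 of 5 neighbours < 5, below threshold.
  Kai: 1 of 5 neighbours < 3, below threshold.
  Mo: 1 of 3 neighbours ≥ 1, adopts the app.
  Pia: 2 of 4 neighbours < 4, below threshold.
Round 5 — checking thresholds:
  Ana: 3 of 4 neighbours < 4, below threshold.
  Jo: 4 of 5 neighbours < 5, below threshold.
  Kai: 3 of 5 neighbours ≥ 3, adopts the app.
  Pia: 2 of 4 neighbours < 4, below threshold.
Round 6 — checking thresholds:
  Ana: 3 of 4 neighbours < 4, below threshold.
  Jo: 5 of 5 neighbours ≥ 5, adopts the app.
  Pia: 3 of 4 neighbours < 4, below threshold.
Round 7 — no new adoptions; cascade stops.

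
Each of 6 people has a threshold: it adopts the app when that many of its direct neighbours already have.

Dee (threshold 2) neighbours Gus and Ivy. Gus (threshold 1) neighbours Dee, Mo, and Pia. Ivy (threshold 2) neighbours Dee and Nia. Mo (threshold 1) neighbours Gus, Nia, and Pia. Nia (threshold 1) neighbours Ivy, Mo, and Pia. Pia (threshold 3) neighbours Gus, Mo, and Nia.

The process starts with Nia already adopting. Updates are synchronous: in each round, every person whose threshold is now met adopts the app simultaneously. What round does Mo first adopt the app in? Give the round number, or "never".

Round 1 — Nia adopts the app (initial).
Round 2 — checking thresholds:
  Ivy: 1 of 2 neighbours < 2, holds.
  Mo: 1 of 3 neighbours ≥ 1, adopts the app.
  Pia: 1 of 3 neighbours < 3, holds.
Round 3 — checking thresholds:
  Gus: 1 of 3 neighbours ≥ 1, adopts the app.
  Ivy: 1 of 2 neighbours < 2, holds.
  Pia: 2 of 3 neighbours < 3, holds.
Round 4 — checking thresholds:
  Dee: 1 of 2 neighbours < 2, holds.
  Ivy: 1 of 2 neighbours < 2, holds.
  Pia: 3 of 3 neighbours ≥ 3, adopts the app.
Round 5 — no new adoptions; cascade stops.

2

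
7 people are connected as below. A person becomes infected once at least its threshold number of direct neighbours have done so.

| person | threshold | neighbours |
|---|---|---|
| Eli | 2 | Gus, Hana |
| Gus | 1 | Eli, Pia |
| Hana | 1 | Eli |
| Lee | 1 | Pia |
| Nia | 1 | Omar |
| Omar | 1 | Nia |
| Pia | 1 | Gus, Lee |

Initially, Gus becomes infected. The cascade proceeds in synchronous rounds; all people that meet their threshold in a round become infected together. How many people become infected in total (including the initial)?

Round 1 — Gus becomes infected (initial).
Round 2 — checking thresholds:
  Eli: 1 of 2 neighbours < 2, holds.
  Pia: 1 of 2 neighbours ≥ 1, becomes infected.
Round 3 — checking thresholds:
  Eli: 1 of 2 neighbours < 2, holds.
  Lee: 1 of 1 neighbours ≥ 1, becomes infected.
Round 4 — no new infections; cascade stops.

3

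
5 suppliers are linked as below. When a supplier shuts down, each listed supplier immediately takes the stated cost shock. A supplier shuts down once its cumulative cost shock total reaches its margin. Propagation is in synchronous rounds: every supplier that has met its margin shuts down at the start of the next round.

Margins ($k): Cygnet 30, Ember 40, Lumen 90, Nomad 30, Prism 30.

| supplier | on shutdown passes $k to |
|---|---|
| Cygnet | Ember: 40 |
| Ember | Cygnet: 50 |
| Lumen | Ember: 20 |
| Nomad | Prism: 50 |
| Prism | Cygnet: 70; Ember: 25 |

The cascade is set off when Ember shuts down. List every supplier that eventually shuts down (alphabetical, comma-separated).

Round 1 — Ember shuts down (initial).
  Cygnet: +50 → 50 ≥ 30
Round 2 — Cygnet shuts down.
No further shutdowns.

Cygnet, Ember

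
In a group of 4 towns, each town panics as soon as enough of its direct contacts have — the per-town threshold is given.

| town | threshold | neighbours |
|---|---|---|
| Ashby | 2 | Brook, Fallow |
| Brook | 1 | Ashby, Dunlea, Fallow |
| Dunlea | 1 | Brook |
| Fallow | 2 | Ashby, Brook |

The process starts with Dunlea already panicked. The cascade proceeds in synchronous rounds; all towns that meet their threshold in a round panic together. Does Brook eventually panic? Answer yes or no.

Round 1 — Dunlea panics (initial).
Round 2 — checking thresholds:
  Brook: 1 of 3 neighbours ≥ 1, panics.
Round 3 — no new panics; cascade stops.

yes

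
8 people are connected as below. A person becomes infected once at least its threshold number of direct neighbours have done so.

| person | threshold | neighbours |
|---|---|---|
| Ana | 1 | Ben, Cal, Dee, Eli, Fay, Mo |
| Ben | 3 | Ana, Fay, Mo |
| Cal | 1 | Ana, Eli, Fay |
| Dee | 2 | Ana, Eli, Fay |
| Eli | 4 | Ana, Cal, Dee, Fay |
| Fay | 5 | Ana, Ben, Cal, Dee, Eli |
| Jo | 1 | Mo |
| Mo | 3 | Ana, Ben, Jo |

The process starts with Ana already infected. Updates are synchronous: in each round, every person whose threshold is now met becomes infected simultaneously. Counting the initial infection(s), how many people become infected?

Round 1 — Ana becomes infected (initial).
Round 2 — checking thresholds:
  Ben: 1 of 3 neighbours < 3, not yet.
  Cal: 1 of 3 neighbours ≥ 1, becomes infected.
  Dee: 1 of 3 neighbours < 2, not yet.
  Eli: 1 of 4 neighbours < 4, not yet.
  Fay: 1 of 5 neighbours < 5, not yet.
  Mo: 1 of 3 neighbours < 3, not yet.
Round 3 — no new infections; cascade stops.

2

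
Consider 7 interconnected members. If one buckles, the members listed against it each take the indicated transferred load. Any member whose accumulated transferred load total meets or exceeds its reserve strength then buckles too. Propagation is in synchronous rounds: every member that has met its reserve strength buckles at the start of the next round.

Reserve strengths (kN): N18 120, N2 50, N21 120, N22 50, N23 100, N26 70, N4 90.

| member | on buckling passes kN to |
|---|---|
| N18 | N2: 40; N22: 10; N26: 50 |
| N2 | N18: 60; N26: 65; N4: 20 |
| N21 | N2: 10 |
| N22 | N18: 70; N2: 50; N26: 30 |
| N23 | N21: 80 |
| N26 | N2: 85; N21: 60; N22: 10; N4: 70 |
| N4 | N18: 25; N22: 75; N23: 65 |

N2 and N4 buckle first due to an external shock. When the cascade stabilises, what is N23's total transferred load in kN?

65

Round 1 — N2, N4 buckle (initial).
  N18: +60+25 → 85 < 120
  N22: +75 → 75 ≥ 50
  N23: +65 → 65 < 100
  N26: +65 → 65 < 70
Round 2 — N22 buckles.
  N18: +70 → 155 ≥ 120
  N26: +30 → 95 ≥ 70
Round 3 — N18, N26 buckle.
  N21: +60 → 60 < 120
No further bucklings.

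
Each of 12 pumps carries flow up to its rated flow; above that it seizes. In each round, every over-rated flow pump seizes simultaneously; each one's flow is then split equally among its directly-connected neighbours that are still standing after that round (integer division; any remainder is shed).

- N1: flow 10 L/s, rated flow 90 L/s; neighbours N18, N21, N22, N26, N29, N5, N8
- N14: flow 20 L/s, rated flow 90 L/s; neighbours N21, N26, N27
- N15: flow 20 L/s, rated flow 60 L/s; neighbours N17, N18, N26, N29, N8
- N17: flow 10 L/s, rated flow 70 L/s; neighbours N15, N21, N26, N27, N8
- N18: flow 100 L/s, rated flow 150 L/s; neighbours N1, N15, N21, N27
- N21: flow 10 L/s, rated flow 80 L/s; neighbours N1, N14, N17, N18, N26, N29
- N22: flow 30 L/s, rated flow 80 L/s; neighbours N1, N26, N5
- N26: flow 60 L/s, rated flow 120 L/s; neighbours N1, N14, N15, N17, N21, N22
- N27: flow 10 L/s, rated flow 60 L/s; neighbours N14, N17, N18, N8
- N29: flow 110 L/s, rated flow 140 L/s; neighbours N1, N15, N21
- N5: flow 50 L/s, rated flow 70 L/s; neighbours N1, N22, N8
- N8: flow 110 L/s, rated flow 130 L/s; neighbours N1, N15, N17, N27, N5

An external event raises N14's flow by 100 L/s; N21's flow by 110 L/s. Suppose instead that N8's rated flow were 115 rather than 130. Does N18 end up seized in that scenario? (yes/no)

With N8's rated flow at 115:
Round 1 — N14 at 120 > 90; N21 at 120 > 80. N14, N21 seize.
  N14 sheds 120 L/s to N26, N27: 60 each.
    N26: 60+60 = 120 ≤ 120
    N27: 10+60 = 70 > 60
  N21 sheds 120 L/s to N1, N17, N18, N26, N29: 24 each.
    N1: 10+24 = 34 ≤ 90
    N17: 10+24 = 34 ≤ 70
    N18: 100+24 = 124 ≤ 150
    N26: 120+24 = 144 > 120
    N29: 110+24 = 134 ≤ 140
Round 2 — N26, N27 seize.
  N26 sheds 144 L/s to N1, N15, N17, N22: 36 each.
    N1: 34+36 = 70 ≤ 90
    N15: 20+36 = 56 ≤ 60
    N17: 34+36 = 70 ≤ 70
    N22: 30+36 = 66 ≤ 80
  N27 sheds 70 L/s to N17, N18, N8: 23 each (1 lost).
    N17: 70+23 = 93 > 70
    N18: 124+23 = 147 ≤ 150
    N8: 110+23 = 133 > 115
Round 3 — N17, N8 seize.
  N17 sheds 93 L/s to N15: 93 each.
    N15: 56+93 = 149 > 60
  N8 sheds 133 L/s to N1, N15, N5: 44 each (1 lost).
    N1: 70+44 = 114 > 90
    N15: 149+44 = 193 > 60
    N5: 50+44 = 94 > 70
Round 4 — N1, N15, N5 seize.
  N1 sheds 114 L/s to N18, N22, N29: 38 each.
    N18: 147+38 = 185 > 150
    N22: 66+38 = 104 > 80
    N29: 134+38 = 172 > 140
  N15 sheds 193 L/s to N18, N29: 96 each (1 lost).
    N18: 185+96 = 281 > 150
    N29: 172+96 = 268 > 140
  N5 sheds 94 L/s to N22: 94 each.
    N22: 104+94 = 198 > 80
Round 5 — N18, N22, N29 seize.
  N18 sheds 281 L/s: no online neighbours, lost.
  N22 sheds 198 L/s: no online neighbours, lost.
  N29 sheds 268 L/s: no online neighbours, lost.
No further seizures.

yes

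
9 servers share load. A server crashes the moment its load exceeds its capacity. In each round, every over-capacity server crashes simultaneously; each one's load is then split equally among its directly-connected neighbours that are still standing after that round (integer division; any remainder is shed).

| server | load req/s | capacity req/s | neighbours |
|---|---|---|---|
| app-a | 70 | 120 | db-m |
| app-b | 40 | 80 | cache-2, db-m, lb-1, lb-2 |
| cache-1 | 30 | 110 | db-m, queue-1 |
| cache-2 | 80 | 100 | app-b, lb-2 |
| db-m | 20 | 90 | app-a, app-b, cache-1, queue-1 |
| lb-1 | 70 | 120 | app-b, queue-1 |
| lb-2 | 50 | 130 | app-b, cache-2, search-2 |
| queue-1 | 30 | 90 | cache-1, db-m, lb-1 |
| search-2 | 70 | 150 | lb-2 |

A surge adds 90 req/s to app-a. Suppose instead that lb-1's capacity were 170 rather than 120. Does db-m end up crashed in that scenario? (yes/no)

yes

With lb-1's capacity at 170:
Round 1 — app-a at 160 > 120. app-a crashes.
  app-a sheds 160 req/s to db-m: 160 each.
    db-m: 20+160 = 180 > 90
Round 2 — db-m crashes.
  db-m sheds 180 req/s to app-b, cache-1, queue-1: 60 each.
    app-b: 40+60 = 100 > 80
    cache-1: 30+60 = 90 ≤ 110
    queue-1: 30+60 = 90 ≤ 90
Round 3 — app-b crashes.
  app-b sheds 100 req/s to cache-2, lb-1, lb-2: 33 each (1 lost).
    cache-2: 80+33 = 113 > 100
    lb-1: 70+33 = 103 ≤ 170
    lb-2: 50+33 = 83 ≤ 130
Round 4 — cache-2 crashes.
  cache-2 sheds 113 req/s to lb-2: 113 each.
    lb-2: 83+113 = 196 > 130
Round 5 — lb-2 crashes.
  lb-2 sheds 196 req/s to search-2: 196 each.
    search-2: 70+196 = 266 > 150
Round 6 — search-2 crashes.
  search-2 sheds 266 req/s: no online neighbours, lost.
No further crashes.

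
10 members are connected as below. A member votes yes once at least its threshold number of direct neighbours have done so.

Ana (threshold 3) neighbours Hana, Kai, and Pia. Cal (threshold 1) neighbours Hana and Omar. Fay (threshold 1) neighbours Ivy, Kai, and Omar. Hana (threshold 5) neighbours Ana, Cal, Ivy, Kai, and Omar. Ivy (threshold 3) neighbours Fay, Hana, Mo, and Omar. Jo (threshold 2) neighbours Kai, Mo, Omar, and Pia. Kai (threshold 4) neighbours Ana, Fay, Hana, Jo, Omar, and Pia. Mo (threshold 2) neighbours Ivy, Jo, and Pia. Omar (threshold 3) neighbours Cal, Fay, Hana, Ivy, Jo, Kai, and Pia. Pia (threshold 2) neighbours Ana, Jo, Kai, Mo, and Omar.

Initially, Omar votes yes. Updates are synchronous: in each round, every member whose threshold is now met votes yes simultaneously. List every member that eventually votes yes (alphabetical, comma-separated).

Cal, Fay, Omar

Round 1 — Omar votes yes (initial).
Round 2 — checking thresholds:
  Cal: 1 of 2 neighbours ≥ 1, votes yes.
  Fay: 1 of 3 neighbours ≥ 1, votes yes.
  Hana: 1 of 5 neighbours < 5, not yet.
  Ivy: 1 of 4 neighbours < 3, not yet.
  Jo: 1 of 4 neighbours < 2, not yet.
  Kai: 1 of 6 neighbours < 4, not yet.
  Pia: 1 of 5 neighbours < 2, not yet.
Round 3 — no new yes votes; cascade stops.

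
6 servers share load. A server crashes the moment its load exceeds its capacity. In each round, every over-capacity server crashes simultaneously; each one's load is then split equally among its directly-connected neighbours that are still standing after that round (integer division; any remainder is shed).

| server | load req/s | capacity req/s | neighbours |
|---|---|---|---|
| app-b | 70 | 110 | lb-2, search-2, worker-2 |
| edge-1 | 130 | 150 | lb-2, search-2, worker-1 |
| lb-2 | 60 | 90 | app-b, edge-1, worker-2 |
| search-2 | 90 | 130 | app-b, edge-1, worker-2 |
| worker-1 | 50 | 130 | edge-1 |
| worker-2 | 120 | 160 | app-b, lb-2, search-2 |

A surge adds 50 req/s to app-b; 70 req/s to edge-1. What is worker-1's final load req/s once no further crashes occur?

116

Round 1 — app-b at 120 > 110; edge-1 at 200 > 150. app-b, edge-1 crash.
  app-b sheds 120 req/s to lb-2, search-2, worker-2: 40 each.
    lb-2: 60+40 = 100 > 90
    search-2: 90+40 = 130 ≤ 130
    worker-2: 120+40 = 160 ≤ 160
  edge-1 sheds 200 req/s to lb-2, search-2, worker-1: 66 each (2 lost).
    lb-2: 100+66 = 166 > 90
    search-2: 130+66 = 196 > 130
    worker-1: 50+66 = 116 ≤ 130
Round 2 — lb-2, search-2 crash.
  lb-2 sheds 166 req/s to worker-2: 166 each.
    worker-2: 160+166 = 326 > 160
  search-2 sheds 196 req/s to worker-2: 196 each.
    worker-2: 326+196 = 522 > 160
Round 3 — worker-2 crashes.
  worker-2 sheds 522 req/s: no online neighbours, lost.
No further crashes.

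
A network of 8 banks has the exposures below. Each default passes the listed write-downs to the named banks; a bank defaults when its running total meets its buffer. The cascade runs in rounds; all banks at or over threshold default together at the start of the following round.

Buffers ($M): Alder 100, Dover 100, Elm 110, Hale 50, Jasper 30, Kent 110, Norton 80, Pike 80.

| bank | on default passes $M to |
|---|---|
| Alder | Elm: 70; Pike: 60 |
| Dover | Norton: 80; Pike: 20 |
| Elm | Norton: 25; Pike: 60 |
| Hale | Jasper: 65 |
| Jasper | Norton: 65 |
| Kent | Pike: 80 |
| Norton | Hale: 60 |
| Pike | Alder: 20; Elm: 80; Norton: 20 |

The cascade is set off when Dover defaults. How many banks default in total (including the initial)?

4

Round 1 — Dover defaults (initial).
  Norton: +80 → 80 ≥ 80
  Pike: +20 → 20 < 80
Round 2 — Norton defaults.
  Hale: +60 → 60 ≥ 50
Round 3 — Hale defaults.
  Jasper: +65 → 65 ≥ 30
Round 4 — Jasper defaults.
No further defaults.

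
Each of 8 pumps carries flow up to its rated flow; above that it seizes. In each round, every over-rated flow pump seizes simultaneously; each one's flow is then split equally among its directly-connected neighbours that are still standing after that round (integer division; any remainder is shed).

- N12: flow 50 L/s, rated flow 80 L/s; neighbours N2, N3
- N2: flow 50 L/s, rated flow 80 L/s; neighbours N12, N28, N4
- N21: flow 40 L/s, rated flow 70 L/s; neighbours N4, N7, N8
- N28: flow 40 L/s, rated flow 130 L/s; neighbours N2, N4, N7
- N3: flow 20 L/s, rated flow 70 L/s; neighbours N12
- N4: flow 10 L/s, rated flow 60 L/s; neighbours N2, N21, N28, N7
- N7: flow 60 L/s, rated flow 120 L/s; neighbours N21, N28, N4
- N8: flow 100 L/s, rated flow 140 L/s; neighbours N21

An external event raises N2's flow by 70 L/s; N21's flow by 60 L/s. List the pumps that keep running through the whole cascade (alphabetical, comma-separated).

Round 1 — N2 at 120 > 80; N21 at 100 > 70. N2, N21 seize.
  N2 sheds 120 L/s to N12, N28, N4: 40 each.
    N12: 50+40 = 90 > 80
    N28: 40+40 = 80 ≤ 130
    N4: 10+40 = 50 ≤ 60
  N21 sheds 100 L/s to N4, N7, N8: 33 each (1 lost).
    N4: 50+33 = 83 > 60
    N7: 60+33 = 93 ≤ 120
    N8: 100+33 = 133 ≤ 140
Round 2 — N12, N4 seize.
  N12 sheds 90 L/s to N3: 90 each.
    N3: 20+90 = 110 > 70
  N4 sheds 83 L/s to N28, N7: 41 each (1 lost).
    N28: 80+41 = 121 ≤ 130
    N7: 93+41 = 134 > 120
Round 3 — N3, N7 seize.
  N3 sheds 110 L/s: no online neighbours, lost.
  N7 sheds 134 L/s to N28: 134 each.
    N28: 121+134 = 255 > 130
Round 4 — N28 seizes.
  N28 sheds 255 L/s: no online neighbours, lost.
No further seizures.

N8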